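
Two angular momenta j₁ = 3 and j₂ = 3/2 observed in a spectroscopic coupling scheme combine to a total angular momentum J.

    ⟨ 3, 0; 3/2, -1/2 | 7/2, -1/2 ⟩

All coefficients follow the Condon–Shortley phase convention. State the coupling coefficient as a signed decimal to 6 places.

+0.308607

triangle: 1!·5!·2!/9! = 240/362880
(j±m)!: 3!·3!·1!·2!·3!·4! = 10368
prefactor² = (2J+1)·Δ·N² = 384/7
  k=0: +1/(0!·1!·3!·1!·2!·1!) = 1/12
  k=1: −1/(1!·0!·2!·0!·3!·2!) = -1/24
Σ = 1/24  ⇒  CG² = 384/7·(1/24)² = 2/21
CG = +√(2/21) = +0.308607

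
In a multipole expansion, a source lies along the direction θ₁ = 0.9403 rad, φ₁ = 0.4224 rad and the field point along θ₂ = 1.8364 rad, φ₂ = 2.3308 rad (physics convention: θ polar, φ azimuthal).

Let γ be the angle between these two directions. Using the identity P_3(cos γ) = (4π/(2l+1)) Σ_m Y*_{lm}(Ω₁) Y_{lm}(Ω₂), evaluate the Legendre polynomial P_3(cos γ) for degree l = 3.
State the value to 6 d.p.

Term-by-term m-sum for l=3 (normalisation 4π/7 = 1.795196):
  [-3]  conj(Y_{3,-3})(Ω₁) = +0.065733+0.209820i ; Y_{3,-3}(Ω₂) = +0.284467-0.244119i ; Δ = +0.069920+0.043640i
  [-2]  conj(Y_{3,-2})(Ω₁) = +0.260970+0.293973i ; Y_{3,-2}(Ω₂) = +0.012681-0.249457i ; Δ = +0.076643-0.061373i
  [-1]  conj(Y_{3,-1})(Ω₁) = +0.175675+0.078958i ; Y_{3,-1}(Ω₂) = +0.140825+0.148165i ; Δ = +0.013041+0.037148i
  [+0]  conj(Y_{3,0})(Ω₁) = -0.277685-0.000000i ; Y_{3,0}(Ω₂) = +0.260120+0.000000i ; Δ = -0.072232-0.000000i
  [+1]  conj(Y_{3,1})(Ω₁) = -0.175675+0.078958i ; Y_{3,1}(Ω₂) = -0.140825+0.148165i ; Δ = +0.013041-0.037148i
  [+2]  conj(Y_{3,2})(Ω₁) = +0.260970-0.293973i ; Y_{3,2}(Ω₂) = +0.012681+0.249457i ; Δ = +0.076643+0.061373i
  [+3]  conj(Y_{3,3})(Ω₁) = -0.065733+0.209820i ; Y_{3,3}(Ω₂) = -0.284467-0.244119i ; Δ = +0.069920-0.043640i
Σ over m = +0.246975+0.000000i; ×(4π/7) → +0.443368+0.000000i. Real part: 0.443368

0.443368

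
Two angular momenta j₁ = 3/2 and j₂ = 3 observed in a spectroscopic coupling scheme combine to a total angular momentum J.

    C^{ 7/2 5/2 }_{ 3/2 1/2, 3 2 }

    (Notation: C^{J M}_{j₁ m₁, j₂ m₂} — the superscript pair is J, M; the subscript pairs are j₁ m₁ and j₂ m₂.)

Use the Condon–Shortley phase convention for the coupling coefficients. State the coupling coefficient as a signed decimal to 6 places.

√[8·1!2!5!/9! · 2!1!5!1!6!1!] = √(6400/7)
  +(−1)^0/∏(0,1,1,5,1,0)! = 1/120  (running 1/120)
  +(−1)^1/∏(1,0,0,4,2,1)! = -1/48  (running -1/80)
⟨..|..⟩ = √(6400/7)·(-1/80) = -0.377964

-0.377964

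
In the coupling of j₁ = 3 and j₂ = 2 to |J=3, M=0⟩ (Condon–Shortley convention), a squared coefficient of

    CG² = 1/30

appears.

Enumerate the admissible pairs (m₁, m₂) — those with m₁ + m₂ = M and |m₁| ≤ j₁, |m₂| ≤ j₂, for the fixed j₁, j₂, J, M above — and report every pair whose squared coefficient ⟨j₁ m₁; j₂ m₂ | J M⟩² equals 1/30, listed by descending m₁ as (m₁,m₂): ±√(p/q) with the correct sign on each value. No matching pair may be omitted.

(1,-1): +√(1/30); (-1,1): +√(1/30)

Admissible pairs with m₁+m₂ = M = 0: (-2,2), (-1,1), (0,0), (1,-1), (2,-2)
  (m₁,m₂)=(2,-2): CG² = 1/3, CG = +√(1/3)
  (m₁,m₂)=(1,-1): CG² = 1/30, CG = +√(1/30)   ← matches the target
  (m₁,m₂)=(0,0): CG² = 4/15, CG = −√(4/15)
  (m₁,m₂)=(-1,1): CG² = 1/30, CG = +√(1/30)   ← matches the target
  (m₁,m₂)=(-2,2): CG² = 1/3, CG = +√(1/3)
Pairs with CG² = 1/30: (1,-1): +√(1/30); (-1,1): +√(1/30)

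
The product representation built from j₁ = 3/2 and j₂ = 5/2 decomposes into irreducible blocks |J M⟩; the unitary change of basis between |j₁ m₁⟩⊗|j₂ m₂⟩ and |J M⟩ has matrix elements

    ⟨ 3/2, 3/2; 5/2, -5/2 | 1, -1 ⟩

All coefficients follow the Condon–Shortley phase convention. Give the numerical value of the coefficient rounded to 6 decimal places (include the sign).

+√(1/2) ≈ +0.707107

√[3·3!0!2!/6! · 3!0!0!5!0!2!] = √(72)
  +(−1)^0/∏(0,3,0,0,0,2)! = 1/12  (running 1/12)
⟨..|..⟩ = √(72)·(1/12) = +0.707107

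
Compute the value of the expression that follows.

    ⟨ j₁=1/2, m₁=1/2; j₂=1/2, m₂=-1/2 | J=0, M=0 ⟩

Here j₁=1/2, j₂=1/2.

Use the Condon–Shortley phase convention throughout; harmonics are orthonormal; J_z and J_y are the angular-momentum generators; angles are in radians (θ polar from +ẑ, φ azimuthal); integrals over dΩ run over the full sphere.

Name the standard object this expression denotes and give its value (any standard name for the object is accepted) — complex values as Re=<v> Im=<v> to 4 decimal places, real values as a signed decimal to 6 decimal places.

Clebsch–Gordan coefficient, +√(1/2) ≈ +0.707107

This is a Clebsch–Gordan (vector-coupling) coefficient.
triangle: 1!·0!·0!/2! = 1/2
(j±m)!: 1!·0!·0!·1!·0!·0! = 1
prefactor² = (2J+1)·Δ·N² = 1/2
  k=0: +1/(0!·1!·0!·0!·0!·0!) = 1
Σ = 1  ⇒  CG² = 1/2·1² = 1/2
CG = +√(1/2) = +0.707107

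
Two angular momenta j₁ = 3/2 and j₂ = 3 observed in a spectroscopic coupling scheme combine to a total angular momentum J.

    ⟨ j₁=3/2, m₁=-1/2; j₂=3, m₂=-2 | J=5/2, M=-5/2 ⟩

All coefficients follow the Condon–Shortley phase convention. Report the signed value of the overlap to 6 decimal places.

j₁+j₂−J=2  J+j₁−j₂=1  J−j₁+j₂=4  j₁+j₂+J+1=8
(j₁±m₁, j₂±m₂, J±M) = (1,2,1,5,0,5)
P² = 1440/7
sum k=1..1:
  [1] −1/24 = -1/24
S = -1/24
C² = P²·S² = 5/14 ; C = -0.597614

-0.597614  (= −√(5/14))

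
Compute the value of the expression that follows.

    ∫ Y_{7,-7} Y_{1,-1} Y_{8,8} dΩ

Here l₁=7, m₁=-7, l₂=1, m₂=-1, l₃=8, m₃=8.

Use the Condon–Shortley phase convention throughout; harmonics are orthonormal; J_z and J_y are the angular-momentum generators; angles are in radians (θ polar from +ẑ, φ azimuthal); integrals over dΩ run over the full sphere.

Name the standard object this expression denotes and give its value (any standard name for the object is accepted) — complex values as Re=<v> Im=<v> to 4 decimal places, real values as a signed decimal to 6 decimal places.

This is a Gaunt coefficient — the integral of a triple product of spherical harmonics over the sphere.
Rules hold: Σm=0, L=16 even, 6≤8≤8.
N = 15·3·17 = 765
Δ = 0!·14!·2!/17! = 1/2040
Racah Σ t=0..0: t=0:+1/25401600 = 1/25401600
⇒ 3j(7 1 8; 0 0 0)² = 8/255, sgn +1
Racah Σ t=0..0: t=0:+1/174356582400 = 1/174356582400
⇒ 3j(7 1 8; -7 -1 8)² = 1/17, sgn +1
4πI² = N·(3j₀)²·(3jₘ)² = 24/17
I = +1·√(1.41176/4π) = 0.33517856

Gaunt coefficient, +0.335179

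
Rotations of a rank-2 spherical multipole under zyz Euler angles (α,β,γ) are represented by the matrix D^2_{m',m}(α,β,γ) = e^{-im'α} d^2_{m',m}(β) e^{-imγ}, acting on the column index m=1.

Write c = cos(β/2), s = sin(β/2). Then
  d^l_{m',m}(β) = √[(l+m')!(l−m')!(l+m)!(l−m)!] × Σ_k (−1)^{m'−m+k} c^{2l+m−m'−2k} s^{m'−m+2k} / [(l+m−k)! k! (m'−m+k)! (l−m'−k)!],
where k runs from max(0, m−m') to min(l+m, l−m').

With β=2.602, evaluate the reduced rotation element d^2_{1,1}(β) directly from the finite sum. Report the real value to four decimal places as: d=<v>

d=-0.1929

d^2_{1,1}(β=2.6020) via the finite sum:
Half-angle: c=0.266535, s=0.963825. N=√(6·1·6·1)=6.000000
k: max(0,(1)−(1))=0 … min(2+(1),2−(1))=1
  k=0: (−1)^0·6.0000/(6)·0.2665^4·0.9638^0 = +0.005047
  k=1: (−1)^1·6.0000/(2)·0.2665^2·0.9638^2 = -0.197982
d^2_{1,1}(2.6020) = +0.005047 -0.197982 = -0.192936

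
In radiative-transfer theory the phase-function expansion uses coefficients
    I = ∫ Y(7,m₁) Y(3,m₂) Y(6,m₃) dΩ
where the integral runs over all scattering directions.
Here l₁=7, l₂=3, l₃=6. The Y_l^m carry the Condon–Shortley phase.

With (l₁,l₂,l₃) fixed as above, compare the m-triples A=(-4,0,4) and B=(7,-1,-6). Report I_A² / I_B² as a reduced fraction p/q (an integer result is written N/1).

128/1001

l's match ⇒ only the (l;m) 3-j factors differ between A and B.
A: triangle coeff Δ(7,3,6) = 1/2042040; Σ_t [1,3]: t=1:−1/43545600 t=2:+1/1451520 t=3:−1/967680 = -1/2721600; (3j)²=32/7735 [(7 3 6; -4 0 4)], sign=-1
B: triangle coeff Δ(7,3,6) = 1/2042040; Σ_t [0,0]: t=0:+1/174182400 = 1/174182400; (3j)²=11/340 [(7 3 6; 7 -1 -6)], sign=+1
I_A²/I_B² = (32/7735)/(11/340) = 128/1001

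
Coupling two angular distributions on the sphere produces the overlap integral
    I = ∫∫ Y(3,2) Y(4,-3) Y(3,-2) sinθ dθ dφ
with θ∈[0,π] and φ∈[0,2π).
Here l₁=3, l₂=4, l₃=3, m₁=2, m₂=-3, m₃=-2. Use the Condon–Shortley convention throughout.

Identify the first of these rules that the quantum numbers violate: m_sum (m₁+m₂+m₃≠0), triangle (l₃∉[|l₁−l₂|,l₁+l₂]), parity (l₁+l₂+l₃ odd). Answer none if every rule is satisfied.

azimuthal sum: 2 − 3 − 2 = -3  ✗
1 ≤ 3 ≤ 7 (triangle on l)
L = 3 + 4 + 3 = 10 (even)

m_sum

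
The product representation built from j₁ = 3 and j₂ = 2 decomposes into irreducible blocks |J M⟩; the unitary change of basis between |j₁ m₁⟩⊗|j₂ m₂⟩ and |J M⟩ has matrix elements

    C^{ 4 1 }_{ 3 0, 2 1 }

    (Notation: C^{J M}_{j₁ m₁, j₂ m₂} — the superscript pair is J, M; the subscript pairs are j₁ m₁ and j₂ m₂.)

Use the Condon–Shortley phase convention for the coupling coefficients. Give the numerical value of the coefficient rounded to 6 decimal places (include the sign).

j₁+j₂−J=1  J+j₁−j₂=5  J−j₁+j₂=3  j₁+j₂+J+1=10
(j₁±m₁, j₂±m₂, J±M) = (3,3,3,1,5,3)
P² = 1944/7
sum k=0..1:
  [0] +1/72 = 1/72
  [1] −1/24 = -1/24
S = -1/36
C² = P²·S² = 3/14 ; C = -0.462910

-0.462910  (= −√(3/14))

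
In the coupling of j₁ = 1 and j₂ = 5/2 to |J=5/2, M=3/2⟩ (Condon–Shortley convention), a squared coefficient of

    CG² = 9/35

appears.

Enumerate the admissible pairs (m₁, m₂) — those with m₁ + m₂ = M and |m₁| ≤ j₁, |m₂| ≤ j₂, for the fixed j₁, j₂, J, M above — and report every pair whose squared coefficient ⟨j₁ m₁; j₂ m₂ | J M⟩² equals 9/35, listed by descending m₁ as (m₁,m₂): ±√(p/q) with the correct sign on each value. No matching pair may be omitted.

Admissible pairs with m₁+m₂ = M = 3/2: (-1,5/2), (0,3/2), (1,1/2)
  (m₁,m₂)=(1,1/2): CG² = 16/35, CG = +√(16/35)
  (m₁,m₂)=(0,3/2): CG² = 9/35, CG = −√(9/35)   ← matches the target
  (m₁,m₂)=(-1,5/2): CG² = 2/7, CG = −√(2/7)
Pairs with CG² = 9/35: (0,3/2): −√(9/35)

(0,3/2): −√(9/35)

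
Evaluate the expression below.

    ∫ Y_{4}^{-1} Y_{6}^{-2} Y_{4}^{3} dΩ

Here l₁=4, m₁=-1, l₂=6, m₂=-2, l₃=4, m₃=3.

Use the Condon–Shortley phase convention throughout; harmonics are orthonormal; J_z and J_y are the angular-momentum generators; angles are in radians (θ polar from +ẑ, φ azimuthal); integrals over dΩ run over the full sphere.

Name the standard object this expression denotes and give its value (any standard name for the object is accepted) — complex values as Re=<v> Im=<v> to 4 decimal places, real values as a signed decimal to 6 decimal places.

This is a Gaunt coefficient — the integral of a triple product of spherical harmonics over the sphere.
m-sum 0 ✓  L=14 even ✓  2≤4≤10 ✓
Π(2lᵢ+1) = 9×13×9 = 1053
triangle coeff Δ(4,6,4) = 1/1261260
Σ_t [2,4]: t=2:+1/4608 t=3:−1/1296 t=4:+1/4608 = -7/20736
(3j)²=20/1287 [(4 6 4; 0 0 0)], sign=-1
Σ_t [3,4]: t=3:−1/8640 t=4:+1/34560 = -1/11520
(3j)²=3/143 [(4 6 4; -1 -2 3)], sign=+1
⇒ 4πI² = 540/1573
I = (-1)√(540/1573/(4π)) = -0.16528277

Gaunt coefficient, -0.165283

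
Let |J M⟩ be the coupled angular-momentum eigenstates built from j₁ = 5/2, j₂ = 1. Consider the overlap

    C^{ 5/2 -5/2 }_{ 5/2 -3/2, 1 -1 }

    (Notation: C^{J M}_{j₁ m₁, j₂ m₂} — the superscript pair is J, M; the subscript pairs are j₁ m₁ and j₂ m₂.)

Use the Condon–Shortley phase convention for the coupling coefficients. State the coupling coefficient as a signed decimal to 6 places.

√[6·1!4!1!/7! · 1!4!0!2!0!5!] = √(1152/7)
  +(−1)^0/∏(0,1,4,0,0,1)! = 1/24  (running 1/24)
⟨..|..⟩ = √(1152/7)·(1/24) = +0.534522

+√(2/7) = +0.534522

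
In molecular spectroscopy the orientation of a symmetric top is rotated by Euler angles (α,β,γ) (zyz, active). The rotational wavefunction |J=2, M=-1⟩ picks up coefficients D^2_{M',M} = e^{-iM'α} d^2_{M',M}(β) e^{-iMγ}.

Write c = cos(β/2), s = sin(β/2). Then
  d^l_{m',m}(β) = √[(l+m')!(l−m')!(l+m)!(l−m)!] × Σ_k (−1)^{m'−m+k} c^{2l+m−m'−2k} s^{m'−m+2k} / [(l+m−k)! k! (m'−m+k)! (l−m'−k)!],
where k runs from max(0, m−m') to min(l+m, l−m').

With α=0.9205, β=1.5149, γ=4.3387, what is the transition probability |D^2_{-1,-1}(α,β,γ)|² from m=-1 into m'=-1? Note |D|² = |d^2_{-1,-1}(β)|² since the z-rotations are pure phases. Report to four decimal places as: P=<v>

P=0.2199

Split into d^2_{-1,-1}(β=1.5149) × two z-phases.
c=cos(1.514900/2)=0.726590, s=sin(1.514900/2)=0.687071; N=√[1·6·1·6]=6.000000
Admissible k: 0..1 (factorial args all ≥0)
  k=0: (−1)^0·6.0000/(6)·0.7266^4·0.6871^0 = +0.278714
  k=1: (−1)^1·6.0000/(2)·0.7266^2·0.6871^2 = -0.747659
d^2_{-1,-1}(1.5149) = +0.278714 -0.747659 = -0.468945
|D^2_{-1,-1}|² = |d^2_{-1,-1}(β)|² = (-0.468945)² = 0.219910 (the z-rotation phases have unit modulus)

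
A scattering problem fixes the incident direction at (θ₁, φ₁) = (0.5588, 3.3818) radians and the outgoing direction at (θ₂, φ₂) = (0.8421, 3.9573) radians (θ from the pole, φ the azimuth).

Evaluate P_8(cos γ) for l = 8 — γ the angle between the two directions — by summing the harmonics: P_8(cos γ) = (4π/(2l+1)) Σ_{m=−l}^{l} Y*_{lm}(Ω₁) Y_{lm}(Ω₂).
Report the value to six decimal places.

Term-by-term m-sum for l=8 (normalisation 4π/17 = 0.739198):
  [-8]  conj(Y_{8,-8})(Ω₁) = (-0.001106, 0.003021) ; Y_{8,-8}(Ω₂) = (0.048016, -0.011876) ; Δ = (-0.000017, 0.000158)
  [-7]  conj(Y_{8,-7})(Ω₁) = (0.002273, -0.020455) ; Y_{8,-7}(Ω₂) = (-0.148368, -0.095778) ; Δ = (-0.002296, 0.002817)
  [-6]  conj(Y_{8,-6})(Ω₁) = (0.010566, 0.081098) ; Y_{8,-6}(Ω₂) = (0.066333, 0.360727) ; Δ = (-0.028553, 0.009191)
  [-5]  conj(Y_{8,-5})(Ω₁) = (-0.081237, -0.209597) ; Y_{8,-5}(Ω₂) = (0.270616, -0.368169) ; Δ = (-0.099151, -0.026811)
  [-4]  conj(Y_{8,-4})(Ω₁) = (0.243481, 0.348392) ; Y_{8,-4}(Ω₂) = (-0.234213, 0.028535) ; Δ = (-0.066968, -0.074650)
  [-3]  conj(Y_{8,-3})(Ω₁) = (-0.370278, -0.325167) ; Y_{8,-3}(Ω₂) = (-0.159726, -0.133033) ; Δ = (0.015885, 0.101197)
  [-2]  conj(Y_{8,-2})(Ω₁) = (0.156783, 0.081706) ; Y_{8,-2}(Ω₂) = (0.021930, 0.361329) ; Δ = (-0.026084, 0.058442)
  [-1]  conj(Y_{8,-1})(Ω₁) = (0.333465, 0.081678) ; Y_{8,-1}(Ω₂) = (-0.032465, 0.034495) ; Δ = (-0.013643, 0.008851)
  [+0]  conj(Y_{8,0})(Ω₁) = (-0.303740, -0.000000) ; Y_{8,0}(Ω₂) = (0.366897, 0.000000) ; Δ = (-0.111441, -0.000000)
  [+1]  conj(Y_{8,1})(Ω₁) = (-0.333465, 0.081678) ; Y_{8,1}(Ω₂) = (0.032465, 0.034495) ; Δ = (-0.013643, -0.008851)
  [+2]  conj(Y_{8,2})(Ω₁) = (0.156783, -0.081706) ; Y_{8,2}(Ω₂) = (0.021930, -0.361329) ; Δ = (-0.026084, -0.058442)
  [+3]  conj(Y_{8,3})(Ω₁) = (0.370278, -0.325167) ; Y_{8,3}(Ω₂) = (0.159726, -0.133033) ; Δ = (0.015885, -0.101197)
  [+4]  conj(Y_{8,4})(Ω₁) = (0.243481, -0.348392) ; Y_{8,4}(Ω₂) = (-0.234213, -0.028535) ; Δ = (-0.066968, 0.074650)
  [+5]  conj(Y_{8,5})(Ω₁) = (0.081237, -0.209597) ; Y_{8,5}(Ω₂) = (-0.270616, -0.368169) ; Δ = (-0.099151, 0.026811)
  [+6]  conj(Y_{8,6})(Ω₁) = (0.010566, -0.081098) ; Y_{8,6}(Ω₂) = (0.066333, -0.360727) ; Δ = (-0.028553, -0.009191)
  [+7]  conj(Y_{8,7})(Ω₁) = (-0.002273, -0.020455) ; Y_{8,7}(Ω₂) = (0.148368, -0.095778) ; Δ = (-0.002296, -0.002817)
  [+8]  conj(Y_{8,8})(Ω₁) = (-0.001106, -0.003021) ; Y_{8,8}(Ω₂) = (0.048016, 0.011876) ; Δ = (-0.000017, -0.000158)
Accumulated sum (-0.553098, -0.000000); after 4π/(2l+1) scaling, (-0.408849, -0.000000) ⇒ P_8 = -0.408849

-0.408849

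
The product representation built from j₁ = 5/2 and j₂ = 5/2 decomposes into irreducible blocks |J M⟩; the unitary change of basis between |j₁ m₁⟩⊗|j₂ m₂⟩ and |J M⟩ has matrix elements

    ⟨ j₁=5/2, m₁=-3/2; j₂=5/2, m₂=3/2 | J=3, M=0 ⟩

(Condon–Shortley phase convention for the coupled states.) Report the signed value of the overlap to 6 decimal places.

triangle: 2!*3!*3!/9! = 72/362880
(j±m)!: 1!*4!*4!*1!*3!*3! = 20736
prefactor² = (2J+1)*Δ*N² = 144/5
  k=1: −1/(1!*1!*3!*3!*0!*0!) = -1/36
  k=2: +1/(2!*0!*2!*2!*1!*1!) = 1/8
Σ = 7/72  ⇒  CG² = 144/5*(7/72)² = 49/180
CG = +√(49/180) = +0.521749

+0.521749  (= +√(49/180))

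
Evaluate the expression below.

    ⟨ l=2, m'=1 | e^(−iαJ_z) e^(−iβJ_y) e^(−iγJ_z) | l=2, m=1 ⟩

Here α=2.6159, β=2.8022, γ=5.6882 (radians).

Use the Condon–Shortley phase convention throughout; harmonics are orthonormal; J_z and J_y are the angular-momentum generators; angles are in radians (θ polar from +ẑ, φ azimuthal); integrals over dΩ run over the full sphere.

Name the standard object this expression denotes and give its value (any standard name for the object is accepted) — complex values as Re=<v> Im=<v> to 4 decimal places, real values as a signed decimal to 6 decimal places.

This is a Wigner D-matrix element — the rotation-matrix element ⟨l m'| R(α,β,γ) |l m⟩ in the angular-momentum basis.
First d^2_{1,1}(β=2.8022), then the phase factors e^{-i(1)α} and e^{-i(1)γ}:
With c≡cos(β/2)=0.168883 and s≡sin(β/2)=0.985636, N=[6·1·6·1]^{1/2}=6.000000
k∈{0,1} keeps every argument non-negative
  k=0: (−1)^0·6.0000/(6)·0.1689^4·0.9856^0 = +0.000813
  k=1: (−1)^1·6.0000/(2)·0.1689^2·0.9856^2 = -0.083124
d^2_{1,1}(2.8022) = +0.000813 -0.083124 = -0.082311
Phases: e^{-i·(1)·2.6159}=-0.864977-0.501812i, e^{-i·(1)·5.6882}=+0.828157+0.560497i ⇒ D=+0.035811+0.074112i

Wigner D-matrix element, Re=0.0358 Im=0.0741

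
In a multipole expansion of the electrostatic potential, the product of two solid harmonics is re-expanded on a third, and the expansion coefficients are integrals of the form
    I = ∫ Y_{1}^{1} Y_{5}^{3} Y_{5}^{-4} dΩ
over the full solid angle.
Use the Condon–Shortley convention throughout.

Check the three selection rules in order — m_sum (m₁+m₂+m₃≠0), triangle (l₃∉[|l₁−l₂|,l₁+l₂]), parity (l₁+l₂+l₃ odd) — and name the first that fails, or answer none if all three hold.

parity

azimuthal sum: 1 + 3 − 4 = 0  ✓
4 ≤ 5 ≤ 6 (triangle on l)  ✓
L = 1 + 5 + 5 = 11 (odd)  ✗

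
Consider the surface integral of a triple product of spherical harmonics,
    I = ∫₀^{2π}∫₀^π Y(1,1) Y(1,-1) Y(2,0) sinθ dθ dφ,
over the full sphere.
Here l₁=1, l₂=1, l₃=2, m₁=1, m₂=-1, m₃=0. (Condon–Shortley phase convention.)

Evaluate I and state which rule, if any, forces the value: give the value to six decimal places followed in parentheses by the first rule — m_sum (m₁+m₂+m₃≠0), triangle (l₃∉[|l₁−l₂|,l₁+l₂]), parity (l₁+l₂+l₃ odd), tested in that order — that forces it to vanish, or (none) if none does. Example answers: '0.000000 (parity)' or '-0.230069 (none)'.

0.126157 (none)

Rules hold: Σm=0, L=4 even, 0≤2≤2.
N = 3·3·5 = 45
Δ = 0!·2!·2!/5! = 1/30
Racah Σ t=0..0: t=0:+1/1 = 1/1
⇒ 3j(1 1 2; 0 0 0)² = 2/15, sgn +1
Racah Σ t=0..0: t=0:+1/4 = 1/4
⇒ 3j(1 1 2; 1 -1 0)² = 1/30, sgn +1
4πI² = N·(3j₀)²·(3jₘ)² = 1/5
I = +1·√(0.2/4π) = 0.12615663
No selection rule forces the value: the integral is nonzero (none).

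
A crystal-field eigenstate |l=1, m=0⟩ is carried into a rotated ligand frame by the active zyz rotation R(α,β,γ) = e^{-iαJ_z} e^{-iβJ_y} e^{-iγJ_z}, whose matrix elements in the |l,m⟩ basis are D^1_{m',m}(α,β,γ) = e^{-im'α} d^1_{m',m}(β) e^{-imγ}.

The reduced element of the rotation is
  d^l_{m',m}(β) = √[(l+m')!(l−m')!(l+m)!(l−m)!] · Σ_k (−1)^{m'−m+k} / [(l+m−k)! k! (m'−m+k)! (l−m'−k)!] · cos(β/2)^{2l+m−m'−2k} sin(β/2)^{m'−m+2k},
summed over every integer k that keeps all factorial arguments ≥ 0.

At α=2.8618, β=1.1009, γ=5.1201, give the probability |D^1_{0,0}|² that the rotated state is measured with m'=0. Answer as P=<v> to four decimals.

Split into d^1_{0,0}(β=1.1009) × two z-phases.
With c≡cos(β/2)=0.852289 and s≡sin(β/2)=0.523071, N=[1·1·1·1]^{1/2}=1.000000
The bounds max(0,m−m')=0 and min(l+m,l−m')=1 give 2 terms
  k=0: (−1)^0·1.0000/(1)·0.8523^2·0.5231^0 = +0.726397
  k=1: (−1)^1·1.0000/(1)·0.8523^0·0.5231^2 = -0.273603
d^1_{0,0}(1.1009) = +0.726397 -0.273603 = +0.452794
|D^1_{0,0}|² = |d^1_{0,0}(β)|² = (+0.452794)² = 0.205022 (the z-rotation phases have unit modulus)

P=0.2050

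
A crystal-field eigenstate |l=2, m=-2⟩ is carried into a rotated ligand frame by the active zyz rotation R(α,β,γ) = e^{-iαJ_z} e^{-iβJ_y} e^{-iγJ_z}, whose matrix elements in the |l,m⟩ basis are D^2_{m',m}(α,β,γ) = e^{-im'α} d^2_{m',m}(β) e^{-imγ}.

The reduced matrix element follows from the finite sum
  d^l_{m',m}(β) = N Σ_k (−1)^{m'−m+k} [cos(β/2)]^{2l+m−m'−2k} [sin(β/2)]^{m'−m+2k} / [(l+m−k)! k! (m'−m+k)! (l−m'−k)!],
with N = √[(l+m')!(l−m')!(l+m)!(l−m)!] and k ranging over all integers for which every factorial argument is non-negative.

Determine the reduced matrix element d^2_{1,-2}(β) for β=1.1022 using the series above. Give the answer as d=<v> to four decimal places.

d=-0.2446

d^2_{1,-2}(β=1.1022) via the finite sum:
Half-angle: c=0.851949, s=0.523625. N=√(6·1·1·24)=12.000000
k∈{0} keeps every argument non-negative
  k=0: (−1)^3·12.0000/(6)·0.8519^1·0.5236^3 = -0.244627
d^2_{1,-2}(1.1022) = -0.244627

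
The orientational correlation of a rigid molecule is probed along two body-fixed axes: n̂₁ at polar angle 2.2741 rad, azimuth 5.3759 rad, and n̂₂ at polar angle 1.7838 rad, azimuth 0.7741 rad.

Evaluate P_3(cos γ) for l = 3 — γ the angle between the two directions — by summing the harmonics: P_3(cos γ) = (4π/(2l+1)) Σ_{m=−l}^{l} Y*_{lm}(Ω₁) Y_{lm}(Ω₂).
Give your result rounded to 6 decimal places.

Term-by-term m-sum for l=3 (normalisation 4π/7 = 1.795196):
  term(m=-3) = +0.023489+0.068184i   from Y*(Ω₁)=-0.169048-0.075439i, Y(Ω₂)=-0.265975-0.284645i
  term(m=-2) = -0.077423+0.017409i   from Y*(Ω₁)=+0.092805+0.373130i, Y(Ω₂)=-0.004663+0.206337i
  term(m=-1) = +0.007283+0.065585i   from Y*(Ω₁)=+0.165682-0.211939i, Y(Ω₂)=-0.175399+0.171480i
  term(m=+0) = +0.048034+0.000000i   from Y*(Ω₁)=+0.219297-0.000000i, Y(Ω₂)=+0.219038+0.000000i
  term(m=+1) = +0.007283-0.065585i   from Y*(Ω₁)=-0.165682-0.211939i, Y(Ω₂)=+0.175399+0.171480i
  term(m=+2) = -0.077423-0.017409i   from Y*(Ω₁)=+0.092805-0.373130i, Y(Ω₂)=-0.004663-0.206337i
  term(m=+3) = +0.023489-0.068184i   from Y*(Ω₁)=+0.169048-0.075439i, Y(Ω₂)=+0.265975-0.284645i
Σ over m = -0.045268+0.000000i; ×(4π/7) → -0.081265+0.000000i. Real part: -0.081265

-0.081265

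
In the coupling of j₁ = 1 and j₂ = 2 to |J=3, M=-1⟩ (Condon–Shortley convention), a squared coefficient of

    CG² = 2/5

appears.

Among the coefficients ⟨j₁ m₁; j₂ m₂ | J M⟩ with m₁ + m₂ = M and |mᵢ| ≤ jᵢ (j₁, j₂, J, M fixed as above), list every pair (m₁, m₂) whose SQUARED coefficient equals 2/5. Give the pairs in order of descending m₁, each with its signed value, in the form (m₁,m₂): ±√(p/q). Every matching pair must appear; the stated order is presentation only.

(-1,0): +√(2/5)

Admissible pairs with m₁+m₂ = M = -1: (-1,0), (0,-1), (1,-2)
  (m₁,m₂)=(1,-2): CG² = 1/15, CG = +√(1/15)
  (m₁,m₂)=(0,-1): CG² = 8/15, CG = +√(8/15)
  (m₁,m₂)=(-1,0): CG² = 2/5, CG = +√(2/5)   ← matches the target
Pairs with CG² = 2/5: (-1,0): +√(2/5)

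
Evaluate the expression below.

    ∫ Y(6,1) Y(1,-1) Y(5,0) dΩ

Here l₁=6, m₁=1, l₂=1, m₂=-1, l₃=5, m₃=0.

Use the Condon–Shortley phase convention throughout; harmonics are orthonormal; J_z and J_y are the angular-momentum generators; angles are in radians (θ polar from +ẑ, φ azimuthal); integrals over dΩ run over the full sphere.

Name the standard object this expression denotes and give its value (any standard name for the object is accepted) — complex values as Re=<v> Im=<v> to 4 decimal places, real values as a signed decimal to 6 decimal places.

Gaunt coefficient, -0.187239

This is a Gaunt coefficient — the integral of a triple product of spherical harmonics over the sphere.
m-sum 0 ✓  L=12 even ✓  5≤5≤7 ✓
Π(2lᵢ+1) = 13×3×11 = 429
triangle coeff Δ(6,1,5) = 1/858
Σ_t [1,1]: t=1:−1/14400 = -1/14400
(3j)²=6/143 [(6 1 5; 0 0 0)], sign=+1
Σ_t [0,0]: t=0:+1/28800 = 1/28800
(3j)²=7/286 [(6 1 5; 1 -1 0)], sign=-1
⇒ 4πI² = 63/143
I = (-1)√(63/143/(4π)) = -0.18723944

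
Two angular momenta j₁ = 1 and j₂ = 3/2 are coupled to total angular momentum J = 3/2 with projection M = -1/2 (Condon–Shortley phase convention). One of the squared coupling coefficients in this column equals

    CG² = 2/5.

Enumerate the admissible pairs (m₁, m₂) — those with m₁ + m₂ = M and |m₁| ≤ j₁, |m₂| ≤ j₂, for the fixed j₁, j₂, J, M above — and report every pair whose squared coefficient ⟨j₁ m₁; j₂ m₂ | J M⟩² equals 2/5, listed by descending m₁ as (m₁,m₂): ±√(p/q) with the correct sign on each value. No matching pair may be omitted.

(1,-3/2): +√(2/5)

Admissible pairs with m₁+m₂ = M = -1/2: (-1,1/2), (0,-1/2), (1,-3/2)
  (m₁,m₂)=(1,-3/2): CG² = 2/5, CG = +√(2/5)   ← matches the target
  (m₁,m₂)=(0,-1/2): CG² = 1/15, CG = +√(1/15)
  (m₁,m₂)=(-1,1/2): CG² = 8/15, CG = −√(8/15)
Pairs with CG² = 2/5: (1,-3/2): +√(2/5)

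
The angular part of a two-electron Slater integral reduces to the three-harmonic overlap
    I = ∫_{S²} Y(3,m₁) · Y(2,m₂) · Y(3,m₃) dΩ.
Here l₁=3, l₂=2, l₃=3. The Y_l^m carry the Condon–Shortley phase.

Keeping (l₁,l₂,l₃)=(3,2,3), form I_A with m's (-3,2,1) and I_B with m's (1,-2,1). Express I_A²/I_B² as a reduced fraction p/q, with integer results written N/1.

5/12

Shared (l₁,l₂,l₃)=(3,2,3): N and (l;000)² cancel in I_A²/I_B².
A: Δ = 2!·4!·2!/9! = 1/3780; Racah Σ t=2..2: t=2:+1/96 = 1/96; ⇒ 3j(3 2 3; -3 2 1)² = 1/42, sgn +1
B: Δ = 2!·4!·2!/9! = 1/3780; Racah Σ t=0..0: t=0:+1/16 = 1/16; ⇒ 3j(3 2 3; 1 -2 1)² = 2/35, sgn +1
I_A²/I_B² = (1/42)/(2/35) = 5/12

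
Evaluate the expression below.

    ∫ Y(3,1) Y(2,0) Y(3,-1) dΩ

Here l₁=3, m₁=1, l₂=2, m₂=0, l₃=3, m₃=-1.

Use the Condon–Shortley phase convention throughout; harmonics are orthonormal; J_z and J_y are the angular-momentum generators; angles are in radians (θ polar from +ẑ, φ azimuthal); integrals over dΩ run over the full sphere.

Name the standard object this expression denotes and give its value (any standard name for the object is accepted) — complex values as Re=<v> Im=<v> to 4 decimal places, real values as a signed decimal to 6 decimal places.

Gaunt coefficient, -0.126157

This is a Gaunt coefficient — the integral of a triple product of spherical harmonics over the sphere.
Rules hold: Σm=0, L=8 even, 1≤3≤5.
N = 7·5·7 = 245
Δ = 2!·4!·2!/9! = 1/3780
Racah Σ t=0..2: t=0:+1/24 t=1:−1/4 t=2:+1/24 = -1/6
⇒ 3j(3 2 3; 0 0 0)² = 4/105, sgn +1
Racah Σ t=0..2: t=0:+1/16 t=1:−1/6 t=2:+1/96 = -3/32
⇒ 3j(3 2 3; 1 0 -1)² = 3/140, sgn -1
4πI² = N·(3j₀)²·(3jₘ)² = 1/5
I = -1·√(0.2/4π) = -0.12615663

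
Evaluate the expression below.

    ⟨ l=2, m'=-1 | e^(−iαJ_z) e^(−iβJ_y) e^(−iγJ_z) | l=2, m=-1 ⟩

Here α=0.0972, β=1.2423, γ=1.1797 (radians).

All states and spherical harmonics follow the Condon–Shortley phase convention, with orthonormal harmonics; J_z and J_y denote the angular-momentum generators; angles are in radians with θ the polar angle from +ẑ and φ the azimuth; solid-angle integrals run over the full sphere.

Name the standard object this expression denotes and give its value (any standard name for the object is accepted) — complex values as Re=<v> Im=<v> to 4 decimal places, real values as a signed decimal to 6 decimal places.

Wigner D-matrix element, Re=-0.0680 Im=-0.2245

This is a Wigner D-matrix element — the rotation-matrix element ⟨l m'| R(α,β,γ) |l m⟩ in the angular-momentum basis.
First d^2_{-1,-1}(β=1.2423), then the phase factors e^{-i(-1)α} and e^{-i(-1)γ}:
With c≡cos(β/2)=0.813210 and s≡sin(β/2)=0.581971, N=[1·6·1·6]^{1/2}=6.000000
k∈{0,1} keeps every argument non-negative
  k=0: (−1)^0·6.0000/(6)·0.8132^4·0.5820^0 = +0.437331
  k=1: (−1)^1·6.0000/(2)·0.8132^2·0.5820^2 = -0.671937
d^2_{-1,-1}(1.2423) = +0.437331 -0.671937 = -0.234606
Attach z-rotation phases: D = e^{-i(-1)(0.0972)}·(-0.234606)·e^{-i(-1)(1.1797)} = -0.067962-0.224547i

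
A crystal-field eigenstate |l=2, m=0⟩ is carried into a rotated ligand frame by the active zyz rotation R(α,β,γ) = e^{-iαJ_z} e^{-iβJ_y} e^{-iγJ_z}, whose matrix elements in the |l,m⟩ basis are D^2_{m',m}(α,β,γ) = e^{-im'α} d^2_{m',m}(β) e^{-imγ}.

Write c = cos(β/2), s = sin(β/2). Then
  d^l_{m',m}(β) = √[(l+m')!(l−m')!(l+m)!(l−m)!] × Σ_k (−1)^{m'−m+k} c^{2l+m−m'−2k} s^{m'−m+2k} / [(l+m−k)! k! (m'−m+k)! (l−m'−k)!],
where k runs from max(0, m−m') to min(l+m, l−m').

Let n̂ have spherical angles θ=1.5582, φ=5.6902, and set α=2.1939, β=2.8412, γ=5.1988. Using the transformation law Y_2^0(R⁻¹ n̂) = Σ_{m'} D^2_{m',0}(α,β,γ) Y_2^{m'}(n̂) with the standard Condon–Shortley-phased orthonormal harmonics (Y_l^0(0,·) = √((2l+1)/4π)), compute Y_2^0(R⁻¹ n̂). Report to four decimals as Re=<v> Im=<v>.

Re=-0.2361 Im=0.0000

Need the full column D^2_{m',0} for m'=−2..2 at α=2.1939, β=2.8412, γ=5.1988.
cos(β/2)=0.149632, sin(β/2)=0.988742
d^2_{-2,0}: single k=2 term ⇒ +0.053616;  D = -0.017099-0.050816i
d^2_{-1,0}: k∈[1..2] ⇒ +0.008114 -0.354282 = -0.346168;  D = +0.202009-0.281113i
d^2_{0,0}: k∈[0..2] ⇒ +0.000501 -0.087554 +0.955722 = +0.868669;  D = +0.868669+0.000000i
d^2_{1,0}: k∈[0..1] ⇒ -0.008114 +0.354282 = +0.346168;  D = -0.202009-0.281113i
d^2_{2,0}: single k=0 term ⇒ +0.053616;  D = -0.017099+0.050816i
Y_2^{m'}(θ=1.5582,φ=5.6902) and Σ D·Y over m':
  (-0.0171-0.0508i)·(+0.1450+0.3580i)  (+0.2020-0.2811i)·(+0.0081+0.0054i)  (+0.8687+0.0000i)·(-0.3152+0.0000i)  (-0.2020-0.2811i)·(-0.0081+0.0054i)  (-0.0171+0.0508i)·(+0.1450-0.3580i)
Y_2^0(R⁻¹ n̂) = -0.236101+0.000000i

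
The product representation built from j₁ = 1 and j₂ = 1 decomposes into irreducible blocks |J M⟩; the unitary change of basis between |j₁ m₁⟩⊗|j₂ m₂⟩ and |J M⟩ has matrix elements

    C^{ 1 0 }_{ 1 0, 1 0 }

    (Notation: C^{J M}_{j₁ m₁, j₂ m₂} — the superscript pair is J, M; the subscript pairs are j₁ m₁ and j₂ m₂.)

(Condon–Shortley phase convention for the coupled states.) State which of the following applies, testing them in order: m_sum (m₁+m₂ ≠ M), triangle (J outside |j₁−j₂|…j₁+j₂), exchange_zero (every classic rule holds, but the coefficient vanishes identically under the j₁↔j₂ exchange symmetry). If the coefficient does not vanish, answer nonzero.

exchange_zero

m-sum: m₁+m₂ = 0+0 = 0, M = 0  ✓
triangle: |j₁−j₂| = 0 ≤ J = 1 ≤ j₁+j₂ = 2  ✓
exchange: j₁=j₂ and m₁=m₂, and (−1)^(j₁+j₂−J) = (−1)^1 = −1 forces ⟨j₁m₁;j₂m₂|JM⟩ = −⟨j₂m₂;j₁m₁|JM⟩ = −⟨j₁m₁;j₂m₂|JM⟩ ⇒ the coefficient vanishes identically
Racah sum check: Σ_k collapses to 0 ⇒ CG = 0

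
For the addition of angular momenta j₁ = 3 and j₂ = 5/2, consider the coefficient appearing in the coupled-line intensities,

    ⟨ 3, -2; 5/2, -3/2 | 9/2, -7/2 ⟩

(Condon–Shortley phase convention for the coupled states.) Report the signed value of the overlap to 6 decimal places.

j₁+j₂−J=1  J+j₁−j₂=5  J−j₁+j₂=4  j₁+j₂+J+1=11
(j₁±m₁, j₂±m₂, J±M) = (1,5,1,4,1,8)
P² = 921600/11
sum k=0..1:
  [0] +1/720 = 1/720
  [1] −1/576 = -1/576
S = -1/2880
C² = P²·S² = 1/99 ; C = -0.100504

-0.100504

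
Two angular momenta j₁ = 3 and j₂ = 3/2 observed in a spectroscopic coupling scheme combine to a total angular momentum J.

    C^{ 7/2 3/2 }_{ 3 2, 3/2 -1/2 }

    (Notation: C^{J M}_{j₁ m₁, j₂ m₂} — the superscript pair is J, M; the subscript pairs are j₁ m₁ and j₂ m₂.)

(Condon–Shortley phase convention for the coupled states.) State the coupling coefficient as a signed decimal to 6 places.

+√(3/7) = +0.654654

j₁+j₂−J=1  J+j₁−j₂=5  J−j₁+j₂=2  j₁+j₂+J+1=9
(j₁±m₁, j₂±m₂, J±M) = (5,1,1,2,5,2)
P² = 6400/21
sum k=0..1:
  [0] +1/24 = 1/24
  [1] −1/240 = -1/240
S = 3/80
C² = P²·S² = 3/7 ; C = +0.654654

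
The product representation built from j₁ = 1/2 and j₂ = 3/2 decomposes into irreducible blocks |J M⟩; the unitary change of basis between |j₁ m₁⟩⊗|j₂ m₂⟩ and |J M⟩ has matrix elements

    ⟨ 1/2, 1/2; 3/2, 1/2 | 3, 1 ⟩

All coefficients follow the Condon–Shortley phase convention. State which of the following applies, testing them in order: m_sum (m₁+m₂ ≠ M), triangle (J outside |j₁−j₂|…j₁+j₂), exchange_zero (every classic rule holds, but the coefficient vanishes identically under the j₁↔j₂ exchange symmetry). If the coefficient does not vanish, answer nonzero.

triangle

m-sum: m₁+m₂ = 1/2+1/2 = 1, M = 1  ✓
triangle: need |j₁−j₂| ≤ J ≤ j₁+j₂, i.e. J ∈ [1, 2]; J = 3 is outside ✗ ⇒ coefficient is 0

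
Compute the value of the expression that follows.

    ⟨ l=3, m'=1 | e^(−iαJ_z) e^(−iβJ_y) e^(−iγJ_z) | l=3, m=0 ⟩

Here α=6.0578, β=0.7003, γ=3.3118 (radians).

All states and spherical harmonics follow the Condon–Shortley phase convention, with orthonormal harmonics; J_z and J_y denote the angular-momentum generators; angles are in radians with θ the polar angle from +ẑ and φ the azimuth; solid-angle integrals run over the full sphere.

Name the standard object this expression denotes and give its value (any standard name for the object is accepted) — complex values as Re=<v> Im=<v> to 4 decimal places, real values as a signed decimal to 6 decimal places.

Wigner D-matrix element, Re=-0.5232 Im=-0.1200

This is a Wigner D-matrix element — the rotation-matrix element ⟨l m'| R(α,β,γ) |l m⟩ in the angular-momentum basis.
First d^3_{1,0}(β=0.7003), then the phase factors e^{-i(1)α} and e^{-i(0)γ}:
Half-angle: c=0.939321, s=0.343039. N=√(24·2·6·6)=41.569219
k: max(0,(0)−(1))=0 … min(3+(0),3−(1))=2
  k=0: (−1)^1·41.5692/(12)·0.9393^5·0.3430^1 = -0.868969
  k=1: (−1)^2·41.5692/(4)·0.9393^3·0.3430^3 = +0.347683
  k=2: (−1)^3·41.5692/(12)·0.9393^1·0.3430^5 = -0.015457
d^3_{1,0}(0.7003) = -0.868969 +0.347683 -0.015457 = -0.536743
Phases: e^{-i·(1)·6.0578}=+0.974708+0.223482i, e^{-i·(0)·3.3118}=+1.000000+0.000000i ⇒ D=-0.523168-0.119952i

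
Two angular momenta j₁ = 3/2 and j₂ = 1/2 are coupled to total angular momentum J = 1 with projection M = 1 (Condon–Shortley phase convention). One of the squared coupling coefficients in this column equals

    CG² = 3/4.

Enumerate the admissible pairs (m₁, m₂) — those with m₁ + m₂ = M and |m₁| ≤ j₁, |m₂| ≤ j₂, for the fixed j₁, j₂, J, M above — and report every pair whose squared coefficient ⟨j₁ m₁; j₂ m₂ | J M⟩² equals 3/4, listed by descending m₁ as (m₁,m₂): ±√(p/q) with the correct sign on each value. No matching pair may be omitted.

(3/2,-1/2): +√(3/4)

Admissible pairs with m₁+m₂ = M = 1: (1/2,1/2), (3/2,-1/2)
  (m₁,m₂)=(3/2,-1/2): CG² = 3/4, CG = +√(3/4)   ← matches the target
  (m₁,m₂)=(1/2,1/2): CG² = 1/4, CG = −√(1/4)
Pairs with CG² = 3/4: (3/2,-1/2): +√(3/4)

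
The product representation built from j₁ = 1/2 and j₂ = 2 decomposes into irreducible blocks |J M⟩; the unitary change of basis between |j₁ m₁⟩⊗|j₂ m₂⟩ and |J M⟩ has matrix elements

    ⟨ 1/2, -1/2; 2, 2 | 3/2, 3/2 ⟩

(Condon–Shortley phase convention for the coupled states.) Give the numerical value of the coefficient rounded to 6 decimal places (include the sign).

−√(4/5) = -0.894427

triangle: 1!×0!×3!/5! = 6/120
(j±m)!: 0!×1!×4!×0!×3!×0! = 144
prefactor² = (2J+1)×Δ×N² = 144/5
  k=1: −1/(1!×0!×0!×3!×0!×0!) = -1/6
Σ = -1/6  ⇒  CG² = 144/5×(-1/6)² = 4/5
CG = −√(4/5) = -0.894427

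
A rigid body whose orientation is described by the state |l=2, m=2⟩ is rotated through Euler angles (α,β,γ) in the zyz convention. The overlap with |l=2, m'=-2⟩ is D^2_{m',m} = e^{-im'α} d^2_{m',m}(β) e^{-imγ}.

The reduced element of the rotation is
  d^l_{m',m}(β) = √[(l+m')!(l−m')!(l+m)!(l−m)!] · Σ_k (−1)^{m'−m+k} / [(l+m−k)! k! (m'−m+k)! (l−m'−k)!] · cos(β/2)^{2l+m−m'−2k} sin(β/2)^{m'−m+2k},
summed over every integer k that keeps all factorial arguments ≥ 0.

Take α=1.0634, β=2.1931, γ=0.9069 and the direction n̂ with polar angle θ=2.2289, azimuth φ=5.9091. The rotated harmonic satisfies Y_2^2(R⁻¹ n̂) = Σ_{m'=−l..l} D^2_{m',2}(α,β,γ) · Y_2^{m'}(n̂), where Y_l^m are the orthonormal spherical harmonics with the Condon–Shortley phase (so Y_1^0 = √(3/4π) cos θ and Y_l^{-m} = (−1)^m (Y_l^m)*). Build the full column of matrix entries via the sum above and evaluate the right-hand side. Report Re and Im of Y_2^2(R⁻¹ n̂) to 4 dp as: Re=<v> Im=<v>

Re=-0.2167 Im=0.2229

Need the full column D^2_{m',2} for m'=−2..2 at α=1.0634, β=2.1931, γ=0.9069.
cos(β/2)=0.456668, sin(β/2)=0.889637
d^2_{-2,2}: single k=4 term ⇒ +0.626400;  D = +0.595966+0.192877i
d^2_{-1,2}: single k=3 term ⇒ +0.643086;  D = +0.470364-0.438541i
d^2_{0,2}: single k=2 term ⇒ +0.404299;  D = -0.097282-0.392421i
d^2_{1,2}: single k=1 term ⇒ +0.169451;  D = -0.163563-0.044282i
d^2_{2,2}: single k=0 term ⇒ +0.043491;  D = -0.030332+0.031169i
Y_2^{m'}(θ=2.2289,φ=5.9091) and Σ D·Y over m':
  (+0.5960+0.1929i)·(+0.1772+0.1645i)  (+0.4704-0.4385i)·(-0.3480-0.1366i)  (-0.0973-0.3924i)·(+0.0385+0.0000i)  (-0.1636-0.0443i)·(+0.3480-0.1366i)  (-0.0303+0.0312i)·(+0.1772-0.1645i)
Y_2^2(R⁻¹ n̂) = -0.216657+0.222870i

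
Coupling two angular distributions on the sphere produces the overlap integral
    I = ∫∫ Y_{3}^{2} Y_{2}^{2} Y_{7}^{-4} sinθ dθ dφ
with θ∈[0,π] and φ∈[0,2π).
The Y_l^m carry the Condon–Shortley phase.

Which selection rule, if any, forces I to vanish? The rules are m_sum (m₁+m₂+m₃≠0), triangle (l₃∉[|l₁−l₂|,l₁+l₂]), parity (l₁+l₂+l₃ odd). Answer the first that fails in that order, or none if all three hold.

Σmᵢ = 0  ✓
l₃∈[|l₁−l₂|,l₁+l₂]=[1,5] required, l₃=7 fails  ✗
Σlᵢ = 12 ⇒ even

triangle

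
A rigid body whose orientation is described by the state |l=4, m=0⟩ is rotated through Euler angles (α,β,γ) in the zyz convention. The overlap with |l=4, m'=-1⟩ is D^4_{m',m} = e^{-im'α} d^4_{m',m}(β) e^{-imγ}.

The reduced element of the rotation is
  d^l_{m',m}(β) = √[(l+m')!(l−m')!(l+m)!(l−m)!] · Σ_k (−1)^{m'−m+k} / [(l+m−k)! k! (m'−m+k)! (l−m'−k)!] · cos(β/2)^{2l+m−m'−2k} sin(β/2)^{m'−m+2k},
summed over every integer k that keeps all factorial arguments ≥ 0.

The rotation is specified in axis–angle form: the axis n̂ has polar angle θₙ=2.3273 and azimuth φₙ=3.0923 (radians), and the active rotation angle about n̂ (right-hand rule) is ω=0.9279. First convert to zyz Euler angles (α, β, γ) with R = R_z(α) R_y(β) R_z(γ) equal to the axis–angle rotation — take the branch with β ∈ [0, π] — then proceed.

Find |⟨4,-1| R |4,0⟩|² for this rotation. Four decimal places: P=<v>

P=0.1338

Axis–angle → zyz. n̂ = (sinθₙcosφₙ, sinθₙsinφₙ, cosθₙ) = (-0.726357, +0.035833, -0.686383), ω = 0.9279.
R = I cosω + sinω [n̂]ₓ + (1−cosω) n̂n̂ᵀ gives
  R = [+0.810809, +0.538932, +0.228344; -0.559779, +0.600030, +0.571499; +0.170985, -0.591199, +0.788193]
β = atan2(√(R₁₃²+R₂₃²), R₃₃) = 0.662930; α = atan2(R₂₃, R₁₃) mod 2π = 1.190675; γ = atan2(R₃₂, −R₃₁) mod 2π = 4.430853
Split into d^4_{-1,0}(β=0.6629) × two z-phases.
c=cos(0.662930/2)=0.945567, s=sin(0.662930/2)=0.325428; N=√[6·120·24·24]=643.987578
Admissible k: 1..4 (factorial args all ≥0)
  k=1: (−1)^0·643.9876/(144)·0.9456^7·0.3254^1 = +0.983593
  k=2: (−1)^1·643.9876/(24)·0.9456^5·0.3254^3 = -0.699026
  k=3: (−1)^2·643.9876/(24)·0.9456^3·0.3254^5 = +0.082798
  k=4: (−1)^3·643.9876/(144)·0.9456^1·0.3254^7 = -0.001635
d^4_{-1,0}(0.6629) = +0.983593 -0.699026 +0.082798 -0.001635 = +0.365731
|D^4_{-1,0}|² = |d^4_{-1,0}(β)|² = (+0.365731)² = 0.133759 (the z-rotation phases have unit modulus)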